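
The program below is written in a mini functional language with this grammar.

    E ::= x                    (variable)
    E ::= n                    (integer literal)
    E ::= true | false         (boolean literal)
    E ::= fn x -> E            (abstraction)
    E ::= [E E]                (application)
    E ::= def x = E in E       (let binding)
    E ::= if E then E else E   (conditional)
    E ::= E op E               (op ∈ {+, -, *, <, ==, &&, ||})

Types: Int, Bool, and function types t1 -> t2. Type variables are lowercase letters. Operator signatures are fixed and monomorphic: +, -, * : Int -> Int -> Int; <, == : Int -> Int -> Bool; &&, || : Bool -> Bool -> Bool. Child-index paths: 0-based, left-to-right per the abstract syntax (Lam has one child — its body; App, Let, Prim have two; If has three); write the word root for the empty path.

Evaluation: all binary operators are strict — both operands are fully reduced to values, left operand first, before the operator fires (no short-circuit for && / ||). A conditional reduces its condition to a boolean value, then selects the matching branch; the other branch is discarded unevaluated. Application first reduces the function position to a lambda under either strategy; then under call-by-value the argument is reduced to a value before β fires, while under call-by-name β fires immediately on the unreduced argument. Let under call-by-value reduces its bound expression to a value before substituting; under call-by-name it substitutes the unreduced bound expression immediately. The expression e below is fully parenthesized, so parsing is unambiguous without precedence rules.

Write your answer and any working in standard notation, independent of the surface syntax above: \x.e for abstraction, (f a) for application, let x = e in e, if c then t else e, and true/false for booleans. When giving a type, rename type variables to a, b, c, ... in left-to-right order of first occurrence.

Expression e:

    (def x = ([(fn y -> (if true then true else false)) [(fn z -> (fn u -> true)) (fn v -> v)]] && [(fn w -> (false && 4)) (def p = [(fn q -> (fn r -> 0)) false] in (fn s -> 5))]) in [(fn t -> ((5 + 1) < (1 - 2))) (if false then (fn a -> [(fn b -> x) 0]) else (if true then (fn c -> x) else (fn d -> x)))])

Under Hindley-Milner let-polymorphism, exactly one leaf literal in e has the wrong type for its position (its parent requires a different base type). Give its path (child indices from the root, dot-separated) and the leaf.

Trace:
  unify Bool ~ Bool
  unify Bool ~ Bool
\y._ : a -> Bool
\u._ : c -> Bool
\z._ : b -> c -> Bool
v : d
\v._ : d -> d
  unify b -> c -> Bool ~ (d -> d) -> e
  unify b ~ d -> d
  unify c -> Bool ~ e
_ _ : c -> Bool
  unify a -> Bool ~ (c -> Bool) -> f
  unify a ~ c -> Bool
  unify Bool ~ f
_ _ : Bool
  unify Bool ~ Bool
  unify Bool ~ Bool
  unify Int ~ Bool
  FAIL: mismatch Int ~ Bool

Answer: 0.1.0.0.1 : 4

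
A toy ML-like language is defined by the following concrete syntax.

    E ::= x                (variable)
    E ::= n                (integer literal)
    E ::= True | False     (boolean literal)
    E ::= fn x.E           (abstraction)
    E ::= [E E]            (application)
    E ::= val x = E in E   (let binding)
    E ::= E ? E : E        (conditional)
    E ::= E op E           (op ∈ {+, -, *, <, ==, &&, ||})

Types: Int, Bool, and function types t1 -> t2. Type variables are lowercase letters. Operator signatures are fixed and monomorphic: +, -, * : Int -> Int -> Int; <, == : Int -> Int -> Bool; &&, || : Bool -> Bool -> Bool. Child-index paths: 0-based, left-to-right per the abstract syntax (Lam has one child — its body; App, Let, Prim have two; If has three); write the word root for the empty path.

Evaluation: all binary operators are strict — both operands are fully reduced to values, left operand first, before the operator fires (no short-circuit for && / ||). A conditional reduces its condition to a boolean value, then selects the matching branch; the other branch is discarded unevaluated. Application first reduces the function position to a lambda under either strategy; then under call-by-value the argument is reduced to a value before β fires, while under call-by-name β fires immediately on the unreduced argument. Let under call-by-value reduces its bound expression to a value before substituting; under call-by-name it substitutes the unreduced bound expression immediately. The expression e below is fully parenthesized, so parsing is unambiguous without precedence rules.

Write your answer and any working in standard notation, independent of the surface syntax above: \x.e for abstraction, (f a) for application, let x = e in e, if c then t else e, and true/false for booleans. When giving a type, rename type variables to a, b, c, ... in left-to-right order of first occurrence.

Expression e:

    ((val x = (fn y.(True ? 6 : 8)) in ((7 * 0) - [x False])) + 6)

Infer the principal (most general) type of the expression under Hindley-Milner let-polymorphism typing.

Working:
  unify Bool ~ Bool
  unify Int ~ Int
\y._ : a -> Int
let x : forall. a -> Int
  unify Int ~ Int
  unify Int ~ Int
  unify Int ~ Int
x : b -> Int
  unify b -> Int ~ Bool -> c
  unify b ~ Bool
  unify Int ~ c
_ _ : Int
  unify Int ~ Int
  unify Int ~ Int
  unify Int ~ Int

Answer: Int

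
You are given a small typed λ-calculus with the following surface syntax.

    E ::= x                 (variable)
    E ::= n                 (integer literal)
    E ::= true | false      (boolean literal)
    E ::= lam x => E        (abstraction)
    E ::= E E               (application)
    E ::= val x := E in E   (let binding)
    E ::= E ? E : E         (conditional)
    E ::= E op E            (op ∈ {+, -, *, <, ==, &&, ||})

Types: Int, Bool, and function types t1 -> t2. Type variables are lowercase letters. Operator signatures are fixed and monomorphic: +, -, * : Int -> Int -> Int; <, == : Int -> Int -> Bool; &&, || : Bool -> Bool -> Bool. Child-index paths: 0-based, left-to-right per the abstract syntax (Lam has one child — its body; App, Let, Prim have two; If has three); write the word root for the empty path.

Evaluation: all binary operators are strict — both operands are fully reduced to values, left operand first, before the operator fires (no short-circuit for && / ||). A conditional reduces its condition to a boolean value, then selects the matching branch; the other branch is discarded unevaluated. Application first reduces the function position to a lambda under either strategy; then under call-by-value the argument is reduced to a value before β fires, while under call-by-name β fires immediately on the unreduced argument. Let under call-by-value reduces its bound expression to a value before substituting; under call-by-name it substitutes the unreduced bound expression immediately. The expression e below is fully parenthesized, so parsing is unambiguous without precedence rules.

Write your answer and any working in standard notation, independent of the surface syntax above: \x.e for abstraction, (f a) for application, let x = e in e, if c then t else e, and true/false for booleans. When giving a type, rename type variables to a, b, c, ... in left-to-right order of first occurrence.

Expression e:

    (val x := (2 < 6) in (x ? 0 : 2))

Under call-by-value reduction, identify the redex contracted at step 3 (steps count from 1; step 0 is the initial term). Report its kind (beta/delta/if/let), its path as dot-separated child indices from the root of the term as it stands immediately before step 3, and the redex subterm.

Trace:
step 0: (let x = (2 < 6) in (if x then 0 else 2))
step 1: [delta@0] (let x = true in (if x then 0 else 2))
step 2: [let@root] (if true then 0 else 2)
step 3: [if@root] 0

Answer: if at root : (if true then 0 else 2)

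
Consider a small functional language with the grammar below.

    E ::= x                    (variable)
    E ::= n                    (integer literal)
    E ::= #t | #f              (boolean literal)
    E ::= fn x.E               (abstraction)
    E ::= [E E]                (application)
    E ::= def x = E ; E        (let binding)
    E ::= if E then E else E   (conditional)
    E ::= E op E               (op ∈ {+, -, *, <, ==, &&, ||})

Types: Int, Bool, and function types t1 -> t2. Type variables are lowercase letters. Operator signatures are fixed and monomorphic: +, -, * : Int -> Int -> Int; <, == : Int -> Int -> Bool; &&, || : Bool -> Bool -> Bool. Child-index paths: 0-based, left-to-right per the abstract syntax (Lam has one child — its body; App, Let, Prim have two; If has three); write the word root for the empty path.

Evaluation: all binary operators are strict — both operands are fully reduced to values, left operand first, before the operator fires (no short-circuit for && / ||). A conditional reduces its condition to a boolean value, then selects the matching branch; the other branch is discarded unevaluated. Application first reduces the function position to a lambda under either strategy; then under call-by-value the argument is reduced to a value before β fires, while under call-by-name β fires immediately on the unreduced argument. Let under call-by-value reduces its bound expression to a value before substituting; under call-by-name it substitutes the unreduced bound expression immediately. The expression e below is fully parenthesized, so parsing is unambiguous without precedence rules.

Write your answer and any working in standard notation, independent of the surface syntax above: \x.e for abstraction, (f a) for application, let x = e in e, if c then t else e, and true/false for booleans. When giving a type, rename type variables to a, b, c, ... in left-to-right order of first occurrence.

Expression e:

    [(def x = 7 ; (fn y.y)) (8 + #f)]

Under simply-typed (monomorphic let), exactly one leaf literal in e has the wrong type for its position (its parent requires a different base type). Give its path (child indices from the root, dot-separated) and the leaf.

Answer: 1.1 : false

Trace:
let x : Int
y : a
\y._ : a -> a
  unify Int ~ Int
  unify Bool ~ Int
  FAIL: mismatch Bool ~ Int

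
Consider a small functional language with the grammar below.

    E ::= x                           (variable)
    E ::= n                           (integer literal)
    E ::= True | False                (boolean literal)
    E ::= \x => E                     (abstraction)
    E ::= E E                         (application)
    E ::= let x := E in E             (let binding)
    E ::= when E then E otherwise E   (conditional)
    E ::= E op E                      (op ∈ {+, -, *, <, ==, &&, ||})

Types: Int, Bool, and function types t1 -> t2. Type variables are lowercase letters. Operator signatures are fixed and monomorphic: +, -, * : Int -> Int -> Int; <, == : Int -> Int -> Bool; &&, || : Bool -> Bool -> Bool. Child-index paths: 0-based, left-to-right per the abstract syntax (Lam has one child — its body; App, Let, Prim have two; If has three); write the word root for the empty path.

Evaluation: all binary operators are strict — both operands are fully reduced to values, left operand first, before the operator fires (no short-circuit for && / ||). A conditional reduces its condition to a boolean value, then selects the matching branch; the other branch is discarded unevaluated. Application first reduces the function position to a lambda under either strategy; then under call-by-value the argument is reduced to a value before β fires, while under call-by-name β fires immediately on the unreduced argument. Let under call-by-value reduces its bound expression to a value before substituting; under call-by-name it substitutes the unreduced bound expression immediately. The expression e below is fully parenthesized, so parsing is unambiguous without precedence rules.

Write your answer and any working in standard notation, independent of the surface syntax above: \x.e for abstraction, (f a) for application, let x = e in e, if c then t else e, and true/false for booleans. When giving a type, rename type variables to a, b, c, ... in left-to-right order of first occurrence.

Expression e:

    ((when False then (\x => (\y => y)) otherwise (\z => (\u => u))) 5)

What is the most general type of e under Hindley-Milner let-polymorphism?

Working:
  unify Bool ~ Bool
y : b
\y._ : b -> b
\x._ : a -> b -> b
u : d
\u._ : d -> d
\z._ : c -> d -> d
  unify a -> b -> b ~ c -> d -> d
  unify a ~ c
  unify b -> b ~ d -> d
  unify b ~ d
  unify d ~ d
  unify c -> d -> d ~ Int -> e
  unify c ~ Int
  unify d -> d ~ e
_ _ : d -> d

Answer: a -> a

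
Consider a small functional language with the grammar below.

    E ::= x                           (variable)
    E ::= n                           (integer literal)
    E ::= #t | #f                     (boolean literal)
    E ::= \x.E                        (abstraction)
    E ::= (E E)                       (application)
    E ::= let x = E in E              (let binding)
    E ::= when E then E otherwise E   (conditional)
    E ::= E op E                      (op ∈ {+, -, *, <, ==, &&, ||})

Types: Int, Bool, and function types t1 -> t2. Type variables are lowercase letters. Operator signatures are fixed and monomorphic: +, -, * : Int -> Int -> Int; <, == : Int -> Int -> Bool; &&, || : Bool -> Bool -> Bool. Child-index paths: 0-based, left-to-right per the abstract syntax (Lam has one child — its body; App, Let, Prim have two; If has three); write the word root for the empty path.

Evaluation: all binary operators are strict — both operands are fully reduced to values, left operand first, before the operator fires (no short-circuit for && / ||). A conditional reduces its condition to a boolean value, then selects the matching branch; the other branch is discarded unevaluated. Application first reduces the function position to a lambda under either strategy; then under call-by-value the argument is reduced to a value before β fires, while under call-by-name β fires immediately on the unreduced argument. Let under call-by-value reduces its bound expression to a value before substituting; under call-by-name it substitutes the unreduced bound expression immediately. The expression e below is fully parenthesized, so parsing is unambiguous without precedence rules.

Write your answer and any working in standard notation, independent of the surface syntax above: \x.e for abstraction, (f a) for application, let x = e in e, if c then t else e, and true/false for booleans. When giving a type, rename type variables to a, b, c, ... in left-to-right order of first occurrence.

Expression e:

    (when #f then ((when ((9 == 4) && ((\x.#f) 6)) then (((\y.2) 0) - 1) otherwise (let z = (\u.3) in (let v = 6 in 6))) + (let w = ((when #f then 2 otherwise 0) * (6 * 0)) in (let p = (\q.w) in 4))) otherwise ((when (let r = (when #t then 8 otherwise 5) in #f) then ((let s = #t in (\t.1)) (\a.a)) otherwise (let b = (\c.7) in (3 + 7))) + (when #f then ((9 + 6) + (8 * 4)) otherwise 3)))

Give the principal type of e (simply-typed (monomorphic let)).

Answer: Int

Trace:
  unify Bool ~ Bool
  unify Int ~ Int
  unify Int ~ Int
  unify Bool ~ Bool
\x._ : a -> Bool
  unify a -> Bool ~ Int -> b
  unify a ~ Int
  unify Bool ~ b
_ _ : Bool
  unify Bool ~ Bool
  unify Bool ~ Bool
\y._ : c -> Int
  unify c -> Int ~ Int -> d
  unify c ~ Int
  unify Int ~ d
_ _ : Int
  unify Int ~ Int
  unify Int ~ Int
\u._ : e -> Int
let z : e -> Int
let v : Int
  unify Int ~ Int
  unify Int ~ Int
  unify Bool ~ Bool
  unify Int ~ Int
  unify Int ~ Int
  unify Int ~ Int
  unify Int ~ Int
  unify Int ~ Int
let w : Int
w : Int
\q._ : f -> Int
let p : f -> Int
  unify Int ~ Int
  unify Bool ~ Bool
  unify Int ~ Int
let r : Int
  unify Bool ~ Bool
let s : Bool
\t._ : g -> Int
a : h
\a._ : h -> h
  unify g -> Int ~ (h -> h) -> i
  unify g ~ h -> h
  unify Int ~ i
_ _ : Int
\c._ : j -> Int
let b : j -> Int
  unify Int ~ Int
  unify Int ~ Int
  unify Int ~ Int
  unify Int ~ Int
  unify Bool ~ Bool
  unify Int ~ Int
  unify Int ~ Int
  unify Int ~ Int
  unify Int ~ Int
  unify Int ~ Int
  unify Int ~ Int
  unify Int ~ Int
  unify Int ~ Int
  unify Int ~ Int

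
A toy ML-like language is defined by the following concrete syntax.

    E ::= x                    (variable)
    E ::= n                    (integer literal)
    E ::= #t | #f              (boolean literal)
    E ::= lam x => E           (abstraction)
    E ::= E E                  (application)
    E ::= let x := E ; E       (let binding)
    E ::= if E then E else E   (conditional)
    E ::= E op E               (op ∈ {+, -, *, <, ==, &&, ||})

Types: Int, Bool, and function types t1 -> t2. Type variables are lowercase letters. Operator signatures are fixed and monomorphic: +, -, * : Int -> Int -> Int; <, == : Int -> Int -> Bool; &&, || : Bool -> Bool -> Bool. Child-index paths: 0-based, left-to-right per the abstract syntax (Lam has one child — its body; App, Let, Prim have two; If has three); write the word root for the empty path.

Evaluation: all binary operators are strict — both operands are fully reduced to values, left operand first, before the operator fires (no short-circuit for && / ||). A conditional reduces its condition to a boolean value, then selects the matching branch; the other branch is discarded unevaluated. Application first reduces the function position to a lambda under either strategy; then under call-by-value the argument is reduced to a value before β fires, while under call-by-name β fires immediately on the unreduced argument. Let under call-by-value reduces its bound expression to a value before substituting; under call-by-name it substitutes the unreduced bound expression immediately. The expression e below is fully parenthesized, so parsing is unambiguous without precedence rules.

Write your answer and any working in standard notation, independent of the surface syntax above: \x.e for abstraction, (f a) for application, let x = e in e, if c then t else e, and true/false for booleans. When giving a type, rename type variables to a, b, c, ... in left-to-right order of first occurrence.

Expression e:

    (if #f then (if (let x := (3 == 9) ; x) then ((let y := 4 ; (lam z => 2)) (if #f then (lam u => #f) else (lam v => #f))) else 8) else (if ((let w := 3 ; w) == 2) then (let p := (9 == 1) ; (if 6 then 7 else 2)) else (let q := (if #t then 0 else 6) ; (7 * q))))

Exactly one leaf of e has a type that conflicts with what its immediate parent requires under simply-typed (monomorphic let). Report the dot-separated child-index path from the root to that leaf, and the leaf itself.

Answer: 2.1.1.0 : 6

Working:
  unify Bool ~ Bool
  unify Int ~ Int
  unify Int ~ Int
let x : Bool
x : Bool
  unify Bool ~ Bool
let y : Int
\z._ : a -> Int
  unify Bool ~ Bool
\u._ : b -> Bool
\v._ : c -> Bool
  unify b -> Bool ~ c -> Bool
  unify b ~ c
  unify Bool ~ Bool
  unify a -> Int ~ (c -> Bool) -> d
  unify a ~ c -> Bool
  unify Int ~ d
_ _ : Int
  unify Int ~ Int
let w : Int
w : Int
  unify Int ~ Int
  unify Int ~ Int
  unify Bool ~ Bool
  unify Int ~ Int
  unify Int ~ Int
let p : Bool
  unify Int ~ Bool
  FAIL: mismatch Int ~ Bool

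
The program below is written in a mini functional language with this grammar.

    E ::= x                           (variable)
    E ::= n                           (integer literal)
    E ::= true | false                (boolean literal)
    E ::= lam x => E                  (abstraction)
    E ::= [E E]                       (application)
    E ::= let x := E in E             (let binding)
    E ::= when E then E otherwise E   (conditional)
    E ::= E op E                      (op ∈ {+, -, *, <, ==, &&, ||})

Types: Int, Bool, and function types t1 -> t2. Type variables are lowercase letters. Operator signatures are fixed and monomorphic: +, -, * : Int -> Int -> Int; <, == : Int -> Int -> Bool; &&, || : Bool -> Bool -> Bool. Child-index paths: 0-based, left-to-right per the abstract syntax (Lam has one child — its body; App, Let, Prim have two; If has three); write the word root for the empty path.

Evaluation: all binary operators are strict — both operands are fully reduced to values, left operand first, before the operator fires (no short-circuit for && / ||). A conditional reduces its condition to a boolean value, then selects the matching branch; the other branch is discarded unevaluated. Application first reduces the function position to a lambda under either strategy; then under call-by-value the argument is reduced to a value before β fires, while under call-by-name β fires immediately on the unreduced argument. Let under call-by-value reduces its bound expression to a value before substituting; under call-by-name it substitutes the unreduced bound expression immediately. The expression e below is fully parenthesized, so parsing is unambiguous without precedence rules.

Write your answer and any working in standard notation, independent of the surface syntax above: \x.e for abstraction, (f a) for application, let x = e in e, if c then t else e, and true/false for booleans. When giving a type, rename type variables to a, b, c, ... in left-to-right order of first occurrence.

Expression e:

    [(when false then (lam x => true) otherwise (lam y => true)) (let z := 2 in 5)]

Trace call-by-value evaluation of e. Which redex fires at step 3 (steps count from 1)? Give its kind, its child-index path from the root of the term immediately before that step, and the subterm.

Derivation:
step 0: ((if false then (\x.true) else (\y.true)) (let z = 2 in 5))
step 1: [if@0] ((\y.true) (let z = 2 in 5))
step 2: [let@1] ((\y.true) 5)
step 3: [beta@root] true

Answer: beta at root : ((\y.true) 5)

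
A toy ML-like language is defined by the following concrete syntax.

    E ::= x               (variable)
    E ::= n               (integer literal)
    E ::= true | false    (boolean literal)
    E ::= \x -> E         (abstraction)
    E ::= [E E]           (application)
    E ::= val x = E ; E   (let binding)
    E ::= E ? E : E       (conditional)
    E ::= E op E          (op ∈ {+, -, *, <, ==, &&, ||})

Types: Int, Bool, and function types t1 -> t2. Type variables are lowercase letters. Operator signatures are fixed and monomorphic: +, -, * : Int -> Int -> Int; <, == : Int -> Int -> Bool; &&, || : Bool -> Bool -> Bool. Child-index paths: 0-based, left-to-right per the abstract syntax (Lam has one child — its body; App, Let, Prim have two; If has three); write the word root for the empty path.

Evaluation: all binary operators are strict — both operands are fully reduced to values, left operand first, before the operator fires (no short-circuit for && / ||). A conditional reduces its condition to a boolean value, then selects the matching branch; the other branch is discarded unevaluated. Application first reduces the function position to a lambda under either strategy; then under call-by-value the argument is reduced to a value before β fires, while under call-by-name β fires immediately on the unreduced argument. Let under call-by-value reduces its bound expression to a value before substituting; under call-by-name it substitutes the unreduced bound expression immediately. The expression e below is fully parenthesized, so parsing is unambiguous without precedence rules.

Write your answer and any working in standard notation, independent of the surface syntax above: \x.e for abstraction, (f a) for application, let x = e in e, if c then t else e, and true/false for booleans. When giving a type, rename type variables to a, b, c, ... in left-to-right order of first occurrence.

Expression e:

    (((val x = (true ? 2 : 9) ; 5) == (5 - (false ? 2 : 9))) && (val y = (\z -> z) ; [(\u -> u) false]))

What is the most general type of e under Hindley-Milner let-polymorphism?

Working:
  unify Bool ~ Bool
  unify Int ~ Int
let x : Int
  unify Int ~ Int
  unify Int ~ Int
  unify Bool ~ Bool
  unify Int ~ Int
  unify Int ~ Int
  unify Int ~ Int
  unify Bool ~ Bool
z : a
\z._ : a -> a
let y : forall. a -> a
u : b
\u._ : b -> b
  unify b -> b ~ Bool -> c
  unify b ~ Bool
  unify Bool ~ c
_ _ : Bool
  unify Bool ~ Bool

Answer: Bool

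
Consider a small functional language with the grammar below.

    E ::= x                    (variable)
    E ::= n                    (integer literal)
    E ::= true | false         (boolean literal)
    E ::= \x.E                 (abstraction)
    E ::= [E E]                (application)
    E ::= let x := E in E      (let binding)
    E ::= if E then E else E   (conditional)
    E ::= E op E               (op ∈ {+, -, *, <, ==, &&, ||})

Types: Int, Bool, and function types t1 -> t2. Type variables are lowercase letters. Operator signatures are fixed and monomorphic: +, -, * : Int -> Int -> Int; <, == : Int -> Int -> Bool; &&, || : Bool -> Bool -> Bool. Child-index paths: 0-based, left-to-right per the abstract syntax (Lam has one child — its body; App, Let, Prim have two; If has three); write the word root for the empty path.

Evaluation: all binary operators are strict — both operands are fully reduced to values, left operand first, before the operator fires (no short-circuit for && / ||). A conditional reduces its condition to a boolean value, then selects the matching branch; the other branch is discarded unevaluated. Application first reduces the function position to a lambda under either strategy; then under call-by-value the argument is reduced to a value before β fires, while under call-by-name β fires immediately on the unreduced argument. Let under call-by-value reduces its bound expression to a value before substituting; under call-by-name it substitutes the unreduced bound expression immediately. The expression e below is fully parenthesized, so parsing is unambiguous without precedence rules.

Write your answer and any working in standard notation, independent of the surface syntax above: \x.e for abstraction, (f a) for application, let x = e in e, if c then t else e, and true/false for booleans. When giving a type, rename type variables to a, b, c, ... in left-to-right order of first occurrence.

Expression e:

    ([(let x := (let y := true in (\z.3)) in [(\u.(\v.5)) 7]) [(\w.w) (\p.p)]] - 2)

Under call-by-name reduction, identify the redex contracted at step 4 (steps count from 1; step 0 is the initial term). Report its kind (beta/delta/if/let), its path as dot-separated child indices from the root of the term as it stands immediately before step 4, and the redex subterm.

Derivation:
step 0: (((let x = (let y = true in (\z.3)) in ((\u.(\v.5)) 7)) ((\w.w) (\p.p))) - 2)
step 1: [let@0.0] ((((\u.(\v.5)) 7) ((\w.w) (\p.p))) - 2)
step 2: [beta@0.0] (((\v.5) ((\w.w) (\p.p))) - 2)
step 3: [beta@0] (5 - 2)
step 4: [delta@root] 3

Answer: delta at root : (5 - 2)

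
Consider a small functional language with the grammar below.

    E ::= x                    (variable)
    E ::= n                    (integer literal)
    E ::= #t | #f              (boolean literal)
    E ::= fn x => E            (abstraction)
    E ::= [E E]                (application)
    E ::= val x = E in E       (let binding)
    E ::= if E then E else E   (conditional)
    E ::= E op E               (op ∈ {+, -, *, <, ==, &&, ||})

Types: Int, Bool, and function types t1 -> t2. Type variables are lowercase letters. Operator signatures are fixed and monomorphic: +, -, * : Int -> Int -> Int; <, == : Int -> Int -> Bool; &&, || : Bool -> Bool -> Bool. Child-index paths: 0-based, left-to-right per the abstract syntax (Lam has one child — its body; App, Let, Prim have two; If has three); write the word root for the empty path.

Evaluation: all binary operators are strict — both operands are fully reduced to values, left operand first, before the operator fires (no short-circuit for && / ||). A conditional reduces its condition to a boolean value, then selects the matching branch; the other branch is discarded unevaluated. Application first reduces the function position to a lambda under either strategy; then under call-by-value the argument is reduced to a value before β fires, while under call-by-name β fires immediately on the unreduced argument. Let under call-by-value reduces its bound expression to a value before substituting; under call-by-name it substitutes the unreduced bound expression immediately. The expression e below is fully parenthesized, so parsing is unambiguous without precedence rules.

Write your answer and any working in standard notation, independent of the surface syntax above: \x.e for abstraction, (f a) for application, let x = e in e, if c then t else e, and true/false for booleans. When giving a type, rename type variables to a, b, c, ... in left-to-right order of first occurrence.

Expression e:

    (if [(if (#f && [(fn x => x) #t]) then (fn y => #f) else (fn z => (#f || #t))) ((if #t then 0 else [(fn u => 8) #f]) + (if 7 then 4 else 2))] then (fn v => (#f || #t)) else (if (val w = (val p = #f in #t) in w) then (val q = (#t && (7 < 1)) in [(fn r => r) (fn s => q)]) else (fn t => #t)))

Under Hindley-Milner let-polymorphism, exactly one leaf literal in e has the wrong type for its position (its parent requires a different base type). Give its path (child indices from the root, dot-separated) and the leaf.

Answer: 0.1.1.0 : 7

Derivation:
  unify Bool ~ Bool
x : a
\x._ : a -> a
  unify a -> a ~ Bool -> b
  unify a ~ Bool
  unify Bool ~ b
_ _ : Bool
  unify Bool ~ Bool
  unify Bool ~ Bool
\y._ : c -> Bool
  unify Bool ~ Bool
  unify Bool ~ Bool
\z._ : d -> Bool
  unify c -> Bool ~ d -> Bool
  unify c ~ d
  unify Bool ~ Bool
  unify Bool ~ Bool
\u._ : e -> Int
  unify e -> Int ~ Bool -> f
  unify e ~ Bool
  unify Int ~ f
_ _ : Int
  unify Int ~ Int
  unify Int ~ Int
  unify Int ~ Bool
  FAIL: mismatch Int ~ Bool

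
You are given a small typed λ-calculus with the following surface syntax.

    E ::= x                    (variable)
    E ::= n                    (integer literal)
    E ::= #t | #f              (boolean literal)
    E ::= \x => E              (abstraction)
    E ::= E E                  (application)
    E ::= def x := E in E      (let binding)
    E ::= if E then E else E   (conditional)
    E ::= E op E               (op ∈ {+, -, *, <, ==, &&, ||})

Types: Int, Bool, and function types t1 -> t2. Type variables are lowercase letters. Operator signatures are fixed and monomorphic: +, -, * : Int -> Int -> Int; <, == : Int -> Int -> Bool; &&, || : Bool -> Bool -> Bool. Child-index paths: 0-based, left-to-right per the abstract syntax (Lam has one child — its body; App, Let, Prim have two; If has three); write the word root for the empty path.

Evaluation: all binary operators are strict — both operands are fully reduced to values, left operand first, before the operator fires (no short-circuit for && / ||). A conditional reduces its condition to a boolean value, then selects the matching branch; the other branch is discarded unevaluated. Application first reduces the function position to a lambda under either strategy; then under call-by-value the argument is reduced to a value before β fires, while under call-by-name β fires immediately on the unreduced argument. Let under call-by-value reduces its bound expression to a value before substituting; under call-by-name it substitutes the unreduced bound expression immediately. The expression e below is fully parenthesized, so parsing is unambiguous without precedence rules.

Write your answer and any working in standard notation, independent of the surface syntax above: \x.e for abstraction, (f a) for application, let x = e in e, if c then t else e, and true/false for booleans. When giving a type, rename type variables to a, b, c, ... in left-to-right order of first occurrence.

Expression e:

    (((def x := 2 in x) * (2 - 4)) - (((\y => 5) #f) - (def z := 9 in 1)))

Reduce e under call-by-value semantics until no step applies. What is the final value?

Derivation:
step 0: (((let x = 2 in x) * (2 - 4)) - (((\y.5) false) - (let z = 9 in 1)))
step 1: [let@0.0] ((2 * (2 - 4)) - (((\y.5) false) - (let z = 9 in 1)))
step 2: [delta@0.1] ((2 * -2) - (((\y.5) false) - (let z = 9 in 1)))
step 3: [delta@0] (-4 - (((\y.5) false) - (let z = 9 in 1)))
step 4: [beta@1.0] (-4 - (5 - (let z = 9 in 1)))
step 5: [let@1.1] (-4 - (5 - 1))
step 6: [delta@1] (-4 - 4)
step 7: [delta@root] -8

Answer: -8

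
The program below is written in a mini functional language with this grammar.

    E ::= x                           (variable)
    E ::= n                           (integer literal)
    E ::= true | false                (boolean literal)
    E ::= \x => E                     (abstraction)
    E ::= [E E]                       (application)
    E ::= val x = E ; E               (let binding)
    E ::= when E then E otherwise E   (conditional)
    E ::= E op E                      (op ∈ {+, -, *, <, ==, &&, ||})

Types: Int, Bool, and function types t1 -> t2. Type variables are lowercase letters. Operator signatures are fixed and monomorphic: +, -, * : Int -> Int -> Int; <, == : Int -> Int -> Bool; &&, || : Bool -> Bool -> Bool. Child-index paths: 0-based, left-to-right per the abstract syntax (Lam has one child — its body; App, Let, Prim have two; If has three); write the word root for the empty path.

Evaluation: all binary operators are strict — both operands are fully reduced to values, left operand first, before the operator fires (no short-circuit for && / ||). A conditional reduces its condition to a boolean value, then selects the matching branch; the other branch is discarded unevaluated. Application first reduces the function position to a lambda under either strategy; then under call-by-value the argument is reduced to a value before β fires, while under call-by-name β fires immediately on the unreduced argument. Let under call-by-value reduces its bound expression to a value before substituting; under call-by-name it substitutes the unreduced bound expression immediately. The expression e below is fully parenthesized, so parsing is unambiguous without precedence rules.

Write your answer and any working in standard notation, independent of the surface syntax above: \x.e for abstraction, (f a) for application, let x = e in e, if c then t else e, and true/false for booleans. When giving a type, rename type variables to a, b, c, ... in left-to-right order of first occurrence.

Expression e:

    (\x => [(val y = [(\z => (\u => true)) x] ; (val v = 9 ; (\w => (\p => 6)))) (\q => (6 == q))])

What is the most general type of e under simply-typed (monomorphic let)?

Derivation:
\u._ : c -> Bool
\z._ : b -> c -> Bool
x : a
  unify b -> c -> Bool ~ a -> d
  unify b ~ a
  unify c -> Bool ~ d
_ _ : c -> Bool
let y : c -> Bool
let v : Int
\p._ : f -> Int
\w._ : e -> f -> Int
  unify Int ~ Int
q : g
  unify g ~ Int
\q._ : Int -> Bool
  unify e -> f -> Int ~ (Int -> Bool) -> h
  unify e ~ Int -> Bool
  unify f -> Int ~ h
_ _ : f -> Int
\x._ : a -> f -> Int

Answer: a -> b -> Int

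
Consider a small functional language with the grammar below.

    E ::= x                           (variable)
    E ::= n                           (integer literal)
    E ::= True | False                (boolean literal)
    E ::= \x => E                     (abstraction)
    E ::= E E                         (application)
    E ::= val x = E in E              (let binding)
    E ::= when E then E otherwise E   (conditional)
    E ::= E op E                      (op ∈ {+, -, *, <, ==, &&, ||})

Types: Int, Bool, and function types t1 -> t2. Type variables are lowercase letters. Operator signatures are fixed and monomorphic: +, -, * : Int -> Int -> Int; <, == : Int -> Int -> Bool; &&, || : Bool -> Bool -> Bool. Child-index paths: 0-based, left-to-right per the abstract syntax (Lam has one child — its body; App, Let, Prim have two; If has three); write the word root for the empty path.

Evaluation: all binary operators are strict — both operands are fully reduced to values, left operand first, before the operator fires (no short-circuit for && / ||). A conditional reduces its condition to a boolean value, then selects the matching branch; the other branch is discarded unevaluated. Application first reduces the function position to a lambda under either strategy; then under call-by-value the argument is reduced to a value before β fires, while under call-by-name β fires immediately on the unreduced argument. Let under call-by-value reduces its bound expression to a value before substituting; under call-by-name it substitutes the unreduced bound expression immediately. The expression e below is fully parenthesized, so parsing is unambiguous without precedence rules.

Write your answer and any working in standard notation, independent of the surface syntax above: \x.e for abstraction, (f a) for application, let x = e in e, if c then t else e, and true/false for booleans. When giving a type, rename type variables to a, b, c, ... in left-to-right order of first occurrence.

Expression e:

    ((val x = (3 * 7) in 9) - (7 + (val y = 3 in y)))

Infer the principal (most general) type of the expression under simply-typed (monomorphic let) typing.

Derivation:
  unify Int ~ Int
  unify Int ~ Int
let x : Int
  unify Int ~ Int
  unify Int ~ Int
let y : Int
y : Int
  unify Int ~ Int
  unify Int ~ Int

Answer: Int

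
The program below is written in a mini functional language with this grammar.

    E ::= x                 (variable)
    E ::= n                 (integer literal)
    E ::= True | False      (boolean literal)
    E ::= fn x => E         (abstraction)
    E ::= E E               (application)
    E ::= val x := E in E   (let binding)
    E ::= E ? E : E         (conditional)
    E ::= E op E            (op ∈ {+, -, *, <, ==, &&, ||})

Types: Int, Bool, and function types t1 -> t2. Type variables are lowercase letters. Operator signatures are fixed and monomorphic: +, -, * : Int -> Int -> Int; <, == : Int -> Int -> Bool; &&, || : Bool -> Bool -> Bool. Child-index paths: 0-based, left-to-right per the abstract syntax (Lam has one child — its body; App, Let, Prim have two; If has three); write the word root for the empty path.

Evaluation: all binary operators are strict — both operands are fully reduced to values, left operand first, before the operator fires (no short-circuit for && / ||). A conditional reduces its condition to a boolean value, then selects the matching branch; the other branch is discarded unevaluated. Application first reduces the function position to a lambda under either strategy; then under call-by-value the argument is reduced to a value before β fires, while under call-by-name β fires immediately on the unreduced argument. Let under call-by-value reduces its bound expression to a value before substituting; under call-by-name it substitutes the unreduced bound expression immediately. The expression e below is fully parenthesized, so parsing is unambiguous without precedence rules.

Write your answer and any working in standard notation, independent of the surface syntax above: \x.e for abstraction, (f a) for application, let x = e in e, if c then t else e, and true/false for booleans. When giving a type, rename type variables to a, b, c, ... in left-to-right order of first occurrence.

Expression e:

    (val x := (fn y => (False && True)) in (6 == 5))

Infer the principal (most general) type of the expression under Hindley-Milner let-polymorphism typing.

Answer: Bool

Derivation:
  unify Bool ~ Bool
  unify Bool ~ Bool
\y._ : a -> Bool
let x : forall. a -> Bool
  unify Int ~ Int
  unify Int ~ Int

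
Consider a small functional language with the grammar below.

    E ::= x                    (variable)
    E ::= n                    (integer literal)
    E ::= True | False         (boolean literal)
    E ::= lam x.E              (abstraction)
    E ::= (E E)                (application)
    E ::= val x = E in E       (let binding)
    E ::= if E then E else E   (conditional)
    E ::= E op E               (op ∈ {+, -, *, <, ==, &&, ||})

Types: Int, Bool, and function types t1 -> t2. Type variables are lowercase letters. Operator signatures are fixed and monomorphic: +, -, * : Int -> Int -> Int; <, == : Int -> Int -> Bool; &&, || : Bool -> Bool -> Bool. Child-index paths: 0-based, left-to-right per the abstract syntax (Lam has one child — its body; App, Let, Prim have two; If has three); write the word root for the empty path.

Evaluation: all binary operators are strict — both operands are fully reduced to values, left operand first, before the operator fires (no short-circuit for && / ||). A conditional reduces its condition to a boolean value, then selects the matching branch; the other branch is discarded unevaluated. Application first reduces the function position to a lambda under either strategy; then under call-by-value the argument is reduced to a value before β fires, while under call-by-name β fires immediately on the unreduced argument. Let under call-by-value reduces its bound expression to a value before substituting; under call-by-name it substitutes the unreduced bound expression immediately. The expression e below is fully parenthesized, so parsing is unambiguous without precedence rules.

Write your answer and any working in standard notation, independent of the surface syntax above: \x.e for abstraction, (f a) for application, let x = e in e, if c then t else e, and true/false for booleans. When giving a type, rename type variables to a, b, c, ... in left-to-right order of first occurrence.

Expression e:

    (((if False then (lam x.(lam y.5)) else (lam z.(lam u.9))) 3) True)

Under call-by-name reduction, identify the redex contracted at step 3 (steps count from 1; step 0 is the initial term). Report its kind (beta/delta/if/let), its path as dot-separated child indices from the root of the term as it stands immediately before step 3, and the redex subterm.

Answer: beta at root : ((\u.9) true)

Working:
step 0: (((if false then (\x.(\y.5)) else (\z.(\u.9))) 3) true)
step 1: [if@0.0] (((\z.(\u.9)) 3) true)
step 2: [beta@0] ((\u.9) true)
step 3: [beta@root] 9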